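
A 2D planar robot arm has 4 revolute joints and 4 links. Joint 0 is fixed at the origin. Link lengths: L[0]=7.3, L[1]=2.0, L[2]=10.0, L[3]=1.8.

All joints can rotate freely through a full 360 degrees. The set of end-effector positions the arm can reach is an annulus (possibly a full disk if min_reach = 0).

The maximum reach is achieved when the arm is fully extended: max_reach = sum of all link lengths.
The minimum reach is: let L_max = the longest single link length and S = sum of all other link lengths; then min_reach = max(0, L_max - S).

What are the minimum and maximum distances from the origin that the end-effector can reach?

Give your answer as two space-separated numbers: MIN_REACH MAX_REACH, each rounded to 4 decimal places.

Link lengths: [7.3, 2.0, 10.0, 1.8]
max_reach = 7.3 + 2 + 10 + 1.8 = 21.1
L_max = max([7.3, 2.0, 10.0, 1.8]) = 10
S (sum of others) = 21.1 - 10 = 11.1
min_reach = max(0, 10 - 11.1) = max(0, -1.1) = 0

Answer: 0.0000 21.1000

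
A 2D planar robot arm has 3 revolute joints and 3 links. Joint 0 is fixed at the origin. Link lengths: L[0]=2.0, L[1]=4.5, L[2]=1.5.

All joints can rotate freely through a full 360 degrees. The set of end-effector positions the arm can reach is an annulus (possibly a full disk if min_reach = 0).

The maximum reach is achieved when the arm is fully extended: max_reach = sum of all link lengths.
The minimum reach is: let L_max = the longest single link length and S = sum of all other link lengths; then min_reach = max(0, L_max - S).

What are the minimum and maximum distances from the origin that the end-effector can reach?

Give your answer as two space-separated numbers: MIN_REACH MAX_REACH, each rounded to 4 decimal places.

Link lengths: [2.0, 4.5, 1.5]
max_reach = 2 + 4.5 + 1.5 = 8
L_max = max([2.0, 4.5, 1.5]) = 4.5
S (sum of others) = 8 - 4.5 = 3.5
min_reach = max(0, 4.5 - 3.5) = max(0, 1) = 1

Answer: 1.0000 8.0000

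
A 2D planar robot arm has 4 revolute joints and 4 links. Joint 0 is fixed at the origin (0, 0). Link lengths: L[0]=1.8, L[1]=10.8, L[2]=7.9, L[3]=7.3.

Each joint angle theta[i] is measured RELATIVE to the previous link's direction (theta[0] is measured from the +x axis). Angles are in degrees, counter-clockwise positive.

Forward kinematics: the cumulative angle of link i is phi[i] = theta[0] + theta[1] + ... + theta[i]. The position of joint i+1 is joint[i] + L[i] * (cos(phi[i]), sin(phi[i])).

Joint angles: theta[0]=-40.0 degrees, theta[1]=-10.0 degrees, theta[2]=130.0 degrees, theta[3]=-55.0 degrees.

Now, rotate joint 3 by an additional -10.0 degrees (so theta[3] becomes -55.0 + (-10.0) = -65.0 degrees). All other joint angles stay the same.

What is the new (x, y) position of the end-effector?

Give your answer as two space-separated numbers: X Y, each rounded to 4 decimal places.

joint[0] = (0.0000, 0.0000)  (base)
link 0: phi[0] = -40 = -40 deg
  cos(-40 deg) = 0.7660, sin(-40 deg) = -0.6428
  joint[1] = (0.0000, 0.0000) + 1.8 * (0.7660, -0.6428) = (0.0000 + 1.3789, 0.0000 + -1.1570) = (1.3789, -1.1570)
link 1: phi[1] = -40 + -10 = -50 deg
  cos(-50 deg) = 0.6428, sin(-50 deg) = -0.7660
  joint[2] = (1.3789, -1.1570) + 10.8 * (0.6428, -0.7660) = (1.3789 + 6.9421, -1.1570 + -8.2733) = (8.3210, -9.4303)
link 2: phi[2] = -40 + -10 + 130 = 80 deg
  cos(80 deg) = 0.1736, sin(80 deg) = 0.9848
  joint[3] = (8.3210, -9.4303) + 7.9 * (0.1736, 0.9848) = (8.3210 + 1.3718, -9.4303 + 7.7800) = (9.6928, -1.6503)
link 3: phi[3] = -40 + -10 + 130 + -65 = 15 deg
  cos(15 deg) = 0.9659, sin(15 deg) = 0.2588
  joint[4] = (9.6928, -1.6503) + 7.3 * (0.9659, 0.2588) = (9.6928 + 7.0513, -1.6503 + 1.8894) = (16.7441, 0.2391)
End effector: (16.7441, 0.2391)

Answer: 16.7441 0.2391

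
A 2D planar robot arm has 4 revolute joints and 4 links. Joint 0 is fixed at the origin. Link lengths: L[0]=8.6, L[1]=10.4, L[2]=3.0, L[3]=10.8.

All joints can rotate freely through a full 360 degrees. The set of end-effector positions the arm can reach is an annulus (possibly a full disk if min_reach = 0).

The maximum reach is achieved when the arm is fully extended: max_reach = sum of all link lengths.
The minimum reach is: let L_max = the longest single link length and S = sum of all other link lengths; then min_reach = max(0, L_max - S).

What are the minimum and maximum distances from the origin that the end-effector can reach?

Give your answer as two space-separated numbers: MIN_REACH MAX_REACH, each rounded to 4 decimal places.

Link lengths: [8.6, 10.4, 3.0, 10.8]
max_reach = 8.6 + 10.4 + 3 + 10.8 = 32.8
L_max = max([8.6, 10.4, 3.0, 10.8]) = 10.8
S (sum of others) = 32.8 - 10.8 = 22
min_reach = max(0, 10.8 - 22) = max(0, -11.2) = 0

Answer: 0.0000 32.8000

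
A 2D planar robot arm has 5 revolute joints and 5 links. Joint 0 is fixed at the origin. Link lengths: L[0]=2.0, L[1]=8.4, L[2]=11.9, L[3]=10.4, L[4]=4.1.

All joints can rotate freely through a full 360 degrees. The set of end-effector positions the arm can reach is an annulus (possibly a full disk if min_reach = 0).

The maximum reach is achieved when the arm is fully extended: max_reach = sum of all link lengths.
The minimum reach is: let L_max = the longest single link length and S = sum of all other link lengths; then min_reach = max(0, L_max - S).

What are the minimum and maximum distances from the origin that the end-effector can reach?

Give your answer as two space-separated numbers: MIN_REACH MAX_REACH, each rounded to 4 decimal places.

Link lengths: [2.0, 8.4, 11.9, 10.4, 4.1]
max_reach = 2 + 8.4 + 11.9 + 10.4 + 4.1 = 36.8
L_max = max([2.0, 8.4, 11.9, 10.4, 4.1]) = 11.9
S (sum of others) = 36.8 - 11.9 = 24.9
min_reach = max(0, 11.9 - 24.9) = max(0, -13) = 0

Answer: 0.0000 36.8000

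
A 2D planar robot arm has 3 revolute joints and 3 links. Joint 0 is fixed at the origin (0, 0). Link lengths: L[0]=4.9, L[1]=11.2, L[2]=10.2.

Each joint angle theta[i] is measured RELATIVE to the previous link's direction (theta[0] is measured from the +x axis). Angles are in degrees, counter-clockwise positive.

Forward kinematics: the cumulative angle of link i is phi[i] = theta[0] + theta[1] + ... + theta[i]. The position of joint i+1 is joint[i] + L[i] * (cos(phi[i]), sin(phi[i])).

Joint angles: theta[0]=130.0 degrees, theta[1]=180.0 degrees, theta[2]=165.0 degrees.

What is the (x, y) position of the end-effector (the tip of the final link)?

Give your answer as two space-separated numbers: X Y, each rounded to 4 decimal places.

Answer: -0.2611 4.4183

Derivation:
joint[0] = (0.0000, 0.0000)  (base)
link 0: phi[0] = 130 = 130 deg
  cos(130 deg) = -0.6428, sin(130 deg) = 0.7660
  joint[1] = (0.0000, 0.0000) + 4.9 * (-0.6428, 0.7660) = (0.0000 + -3.1497, 0.0000 + 3.7536) = (-3.1497, 3.7536)
link 1: phi[1] = 130 + 180 = 310 deg
  cos(310 deg) = 0.6428, sin(310 deg) = -0.7660
  joint[2] = (-3.1497, 3.7536) + 11.2 * (0.6428, -0.7660) = (-3.1497 + 7.1992, 3.7536 + -8.5797) = (4.0496, -4.8261)
link 2: phi[2] = 130 + 180 + 165 = 475 deg
  cos(475 deg) = -0.4226, sin(475 deg) = 0.9063
  joint[3] = (4.0496, -4.8261) + 10.2 * (-0.4226, 0.9063) = (4.0496 + -4.3107, -4.8261 + 9.2443) = (-0.2611, 4.4183)
End effector: (-0.2611, 4.4183)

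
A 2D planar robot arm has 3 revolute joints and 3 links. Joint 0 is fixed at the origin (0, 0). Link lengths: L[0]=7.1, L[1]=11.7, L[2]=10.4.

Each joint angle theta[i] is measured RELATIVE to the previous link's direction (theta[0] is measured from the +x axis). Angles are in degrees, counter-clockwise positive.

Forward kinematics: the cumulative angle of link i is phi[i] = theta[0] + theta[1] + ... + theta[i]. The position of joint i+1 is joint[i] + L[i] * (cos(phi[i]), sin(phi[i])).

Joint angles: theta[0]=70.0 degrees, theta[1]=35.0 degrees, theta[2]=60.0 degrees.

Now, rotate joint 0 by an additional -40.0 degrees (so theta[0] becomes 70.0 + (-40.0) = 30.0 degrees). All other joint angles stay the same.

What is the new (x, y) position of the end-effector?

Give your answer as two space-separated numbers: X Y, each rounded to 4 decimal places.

Answer: 5.1282 22.6730

Derivation:
joint[0] = (0.0000, 0.0000)  (base)
link 0: phi[0] = 30 = 30 deg
  cos(30 deg) = 0.8660, sin(30 deg) = 0.5000
  joint[1] = (0.0000, 0.0000) + 7.1 * (0.8660, 0.5000) = (0.0000 + 6.1488, 0.0000 + 3.5500) = (6.1488, 3.5500)
link 1: phi[1] = 30 + 35 = 65 deg
  cos(65 deg) = 0.4226, sin(65 deg) = 0.9063
  joint[2] = (6.1488, 3.5500) + 11.7 * (0.4226, 0.9063) = (6.1488 + 4.9446, 3.5500 + 10.6038) = (11.0934, 14.1538)
link 2: phi[2] = 30 + 35 + 60 = 125 deg
  cos(125 deg) = -0.5736, sin(125 deg) = 0.8192
  joint[3] = (11.0934, 14.1538) + 10.4 * (-0.5736, 0.8192) = (11.0934 + -5.9652, 14.1538 + 8.5192) = (5.1282, 22.6730)
End effector: (5.1282, 22.6730)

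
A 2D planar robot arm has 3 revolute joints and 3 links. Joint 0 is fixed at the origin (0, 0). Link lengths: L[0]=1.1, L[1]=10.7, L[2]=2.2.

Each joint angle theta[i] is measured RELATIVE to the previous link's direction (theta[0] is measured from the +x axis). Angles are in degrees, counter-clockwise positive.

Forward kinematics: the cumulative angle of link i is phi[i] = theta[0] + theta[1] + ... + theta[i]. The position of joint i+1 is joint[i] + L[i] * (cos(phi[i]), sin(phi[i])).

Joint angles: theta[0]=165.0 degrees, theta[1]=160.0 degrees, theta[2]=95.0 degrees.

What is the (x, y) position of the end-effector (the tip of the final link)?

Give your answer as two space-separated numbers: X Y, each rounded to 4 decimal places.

joint[0] = (0.0000, 0.0000)  (base)
link 0: phi[0] = 165 = 165 deg
  cos(165 deg) = -0.9659, sin(165 deg) = 0.2588
  joint[1] = (0.0000, 0.0000) + 1.1 * (-0.9659, 0.2588) = (0.0000 + -1.0625, 0.0000 + 0.2847) = (-1.0625, 0.2847)
link 1: phi[1] = 165 + 160 = 325 deg
  cos(325 deg) = 0.8192, sin(325 deg) = -0.5736
  joint[2] = (-1.0625, 0.2847) + 10.7 * (0.8192, -0.5736) = (-1.0625 + 8.7649, 0.2847 + -6.1373) = (7.7024, -5.8526)
link 2: phi[2] = 165 + 160 + 95 = 420 deg
  cos(420 deg) = 0.5000, sin(420 deg) = 0.8660
  joint[3] = (7.7024, -5.8526) + 2.2 * (0.5000, 0.8660) = (7.7024 + 1.1000, -5.8526 + 1.9053) = (8.8024, -3.9473)
End effector: (8.8024, -3.9473)

Answer: 8.8024 -3.9473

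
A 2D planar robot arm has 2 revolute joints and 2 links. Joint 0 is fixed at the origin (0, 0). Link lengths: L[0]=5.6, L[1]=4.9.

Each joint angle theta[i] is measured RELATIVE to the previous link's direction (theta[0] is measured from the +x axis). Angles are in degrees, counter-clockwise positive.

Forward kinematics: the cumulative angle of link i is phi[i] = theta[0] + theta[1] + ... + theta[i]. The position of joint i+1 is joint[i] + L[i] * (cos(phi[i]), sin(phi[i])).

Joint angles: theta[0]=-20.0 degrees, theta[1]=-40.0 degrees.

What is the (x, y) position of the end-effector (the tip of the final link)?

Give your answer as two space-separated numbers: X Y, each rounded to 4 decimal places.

joint[0] = (0.0000, 0.0000)  (base)
link 0: phi[0] = -20 = -20 deg
  cos(-20 deg) = 0.9397, sin(-20 deg) = -0.3420
  joint[1] = (0.0000, 0.0000) + 5.6 * (0.9397, -0.3420) = (0.0000 + 5.2623, 0.0000 + -1.9153) = (5.2623, -1.9153)
link 1: phi[1] = -20 + -40 = -60 deg
  cos(-60 deg) = 0.5000, sin(-60 deg) = -0.8660
  joint[2] = (5.2623, -1.9153) + 4.9 * (0.5000, -0.8660) = (5.2623 + 2.4500, -1.9153 + -4.2435) = (7.7123, -6.1588)
End effector: (7.7123, -6.1588)

Answer: 7.7123 -6.1588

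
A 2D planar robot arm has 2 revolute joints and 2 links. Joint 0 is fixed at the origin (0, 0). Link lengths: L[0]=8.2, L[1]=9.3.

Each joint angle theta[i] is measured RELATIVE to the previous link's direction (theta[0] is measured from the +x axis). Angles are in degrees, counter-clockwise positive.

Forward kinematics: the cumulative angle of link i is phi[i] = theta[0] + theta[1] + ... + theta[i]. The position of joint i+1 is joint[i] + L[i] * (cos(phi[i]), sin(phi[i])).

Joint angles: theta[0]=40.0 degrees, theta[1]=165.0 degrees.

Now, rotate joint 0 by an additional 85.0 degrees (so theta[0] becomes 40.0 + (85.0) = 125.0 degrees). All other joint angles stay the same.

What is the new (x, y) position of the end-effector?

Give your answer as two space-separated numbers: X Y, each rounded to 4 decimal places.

joint[0] = (0.0000, 0.0000)  (base)
link 0: phi[0] = 125 = 125 deg
  cos(125 deg) = -0.5736, sin(125 deg) = 0.8192
  joint[1] = (0.0000, 0.0000) + 8.2 * (-0.5736, 0.8192) = (0.0000 + -4.7033, 0.0000 + 6.7170) = (-4.7033, 6.7170)
link 1: phi[1] = 125 + 165 = 290 deg
  cos(290 deg) = 0.3420, sin(290 deg) = -0.9397
  joint[2] = (-4.7033, 6.7170) + 9.3 * (0.3420, -0.9397) = (-4.7033 + 3.1808, 6.7170 + -8.7391) = (-1.5225, -2.0221)
End effector: (-1.5225, -2.0221)

Answer: -1.5225 -2.0221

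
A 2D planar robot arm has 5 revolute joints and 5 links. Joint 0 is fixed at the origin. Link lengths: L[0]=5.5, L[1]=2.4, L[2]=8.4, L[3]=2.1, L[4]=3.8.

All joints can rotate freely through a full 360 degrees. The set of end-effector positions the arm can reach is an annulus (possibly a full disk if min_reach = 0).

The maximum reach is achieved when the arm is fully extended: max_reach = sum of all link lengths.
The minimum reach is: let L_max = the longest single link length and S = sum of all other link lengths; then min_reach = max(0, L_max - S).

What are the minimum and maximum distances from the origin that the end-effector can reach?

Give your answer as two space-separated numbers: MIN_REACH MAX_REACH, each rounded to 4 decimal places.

Link lengths: [5.5, 2.4, 8.4, 2.1, 3.8]
max_reach = 5.5 + 2.4 + 8.4 + 2.1 + 3.8 = 22.2
L_max = max([5.5, 2.4, 8.4, 2.1, 3.8]) = 8.4
S (sum of others) = 22.2 - 8.4 = 13.8
min_reach = max(0, 8.4 - 13.8) = max(0, -5.4) = 0

Answer: 0.0000 22.2000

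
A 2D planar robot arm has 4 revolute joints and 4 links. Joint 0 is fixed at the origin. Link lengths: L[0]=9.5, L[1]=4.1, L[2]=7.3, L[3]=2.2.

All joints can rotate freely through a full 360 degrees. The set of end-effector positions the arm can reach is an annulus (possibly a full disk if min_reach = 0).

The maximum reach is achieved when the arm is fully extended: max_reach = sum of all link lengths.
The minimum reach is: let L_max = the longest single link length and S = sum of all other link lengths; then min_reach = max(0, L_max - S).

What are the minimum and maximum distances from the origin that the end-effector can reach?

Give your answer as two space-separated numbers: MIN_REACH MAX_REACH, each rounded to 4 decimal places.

Answer: 0.0000 23.1000

Derivation:
Link lengths: [9.5, 4.1, 7.3, 2.2]
max_reach = 9.5 + 4.1 + 7.3 + 2.2 = 23.1
L_max = max([9.5, 4.1, 7.3, 2.2]) = 9.5
S (sum of others) = 23.1 - 9.5 = 13.6
min_reach = max(0, 9.5 - 13.6) = max(0, -4.1) = 0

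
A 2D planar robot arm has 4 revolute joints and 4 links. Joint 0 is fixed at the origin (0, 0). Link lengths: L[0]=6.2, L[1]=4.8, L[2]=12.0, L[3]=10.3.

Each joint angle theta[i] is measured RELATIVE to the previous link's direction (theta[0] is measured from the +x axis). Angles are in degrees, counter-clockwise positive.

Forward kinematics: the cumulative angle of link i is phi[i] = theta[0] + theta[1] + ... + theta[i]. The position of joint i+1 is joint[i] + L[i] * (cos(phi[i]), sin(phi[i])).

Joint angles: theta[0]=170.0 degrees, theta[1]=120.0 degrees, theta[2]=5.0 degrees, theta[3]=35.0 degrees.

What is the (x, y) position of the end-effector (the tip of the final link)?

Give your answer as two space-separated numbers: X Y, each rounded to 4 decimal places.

joint[0] = (0.0000, 0.0000)  (base)
link 0: phi[0] = 170 = 170 deg
  cos(170 deg) = -0.9848, sin(170 deg) = 0.1736
  joint[1] = (0.0000, 0.0000) + 6.2 * (-0.9848, 0.1736) = (0.0000 + -6.1058, 0.0000 + 1.0766) = (-6.1058, 1.0766)
link 1: phi[1] = 170 + 120 = 290 deg
  cos(290 deg) = 0.3420, sin(290 deg) = -0.9397
  joint[2] = (-6.1058, 1.0766) + 4.8 * (0.3420, -0.9397) = (-6.1058 + 1.6417, 1.0766 + -4.5105) = (-4.4641, -3.4339)
link 2: phi[2] = 170 + 120 + 5 = 295 deg
  cos(295 deg) = 0.4226, sin(295 deg) = -0.9063
  joint[3] = (-4.4641, -3.4339) + 12 * (0.4226, -0.9063) = (-4.4641 + 5.0714, -3.4339 + -10.8757) = (0.6073, -14.3096)
link 3: phi[3] = 170 + 120 + 5 + 35 = 330 deg
  cos(330 deg) = 0.8660, sin(330 deg) = -0.5000
  joint[4] = (0.6073, -14.3096) + 10.3 * (0.8660, -0.5000) = (0.6073 + 8.9201, -14.3096 + -5.1500) = (9.5274, -19.4596)
End effector: (9.5274, -19.4596)

Answer: 9.5274 -19.4596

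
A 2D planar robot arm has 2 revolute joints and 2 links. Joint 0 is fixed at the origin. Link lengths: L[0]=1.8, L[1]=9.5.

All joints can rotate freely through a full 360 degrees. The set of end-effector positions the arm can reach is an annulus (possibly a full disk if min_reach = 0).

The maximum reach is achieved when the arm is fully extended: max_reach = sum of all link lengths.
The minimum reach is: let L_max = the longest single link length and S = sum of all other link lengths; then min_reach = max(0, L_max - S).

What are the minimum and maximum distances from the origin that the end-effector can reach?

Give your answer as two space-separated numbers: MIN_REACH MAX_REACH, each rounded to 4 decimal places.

Link lengths: [1.8, 9.5]
max_reach = 1.8 + 9.5 = 11.3
L_max = max([1.8, 9.5]) = 9.5
S (sum of others) = 11.3 - 9.5 = 1.8
min_reach = max(0, 9.5 - 1.8) = max(0, 7.7) = 7.7

Answer: 7.7000 11.3000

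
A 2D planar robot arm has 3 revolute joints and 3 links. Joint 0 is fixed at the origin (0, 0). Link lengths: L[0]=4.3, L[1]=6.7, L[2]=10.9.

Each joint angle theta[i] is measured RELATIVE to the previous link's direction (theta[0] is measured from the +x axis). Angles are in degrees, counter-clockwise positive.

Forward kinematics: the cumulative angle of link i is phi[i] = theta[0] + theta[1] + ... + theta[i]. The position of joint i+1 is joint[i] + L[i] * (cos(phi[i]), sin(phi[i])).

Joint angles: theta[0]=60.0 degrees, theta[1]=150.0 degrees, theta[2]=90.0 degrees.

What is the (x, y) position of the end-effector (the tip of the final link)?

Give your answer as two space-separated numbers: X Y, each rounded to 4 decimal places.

Answer: 1.7976 -9.0658

Derivation:
joint[0] = (0.0000, 0.0000)  (base)
link 0: phi[0] = 60 = 60 deg
  cos(60 deg) = 0.5000, sin(60 deg) = 0.8660
  joint[1] = (0.0000, 0.0000) + 4.3 * (0.5000, 0.8660) = (0.0000 + 2.1500, 0.0000 + 3.7239) = (2.1500, 3.7239)
link 1: phi[1] = 60 + 150 = 210 deg
  cos(210 deg) = -0.8660, sin(210 deg) = -0.5000
  joint[2] = (2.1500, 3.7239) + 6.7 * (-0.8660, -0.5000) = (2.1500 + -5.8024, 3.7239 + -3.3500) = (-3.6524, 0.3739)
link 2: phi[2] = 60 + 150 + 90 = 300 deg
  cos(300 deg) = 0.5000, sin(300 deg) = -0.8660
  joint[3] = (-3.6524, 0.3739) + 10.9 * (0.5000, -0.8660) = (-3.6524 + 5.4500, 0.3739 + -9.4397) = (1.7976, -9.0658)
End effector: (1.7976, -9.0658)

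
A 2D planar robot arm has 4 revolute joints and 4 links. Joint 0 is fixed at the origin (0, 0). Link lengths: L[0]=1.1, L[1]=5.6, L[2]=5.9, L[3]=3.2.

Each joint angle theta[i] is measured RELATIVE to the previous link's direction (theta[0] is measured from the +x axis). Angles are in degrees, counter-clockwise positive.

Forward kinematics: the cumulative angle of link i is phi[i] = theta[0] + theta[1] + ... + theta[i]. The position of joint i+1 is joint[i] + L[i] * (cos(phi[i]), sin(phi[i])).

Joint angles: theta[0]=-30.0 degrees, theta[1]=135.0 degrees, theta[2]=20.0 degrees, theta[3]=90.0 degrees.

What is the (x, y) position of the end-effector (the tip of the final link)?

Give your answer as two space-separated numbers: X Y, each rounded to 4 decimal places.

joint[0] = (0.0000, 0.0000)  (base)
link 0: phi[0] = -30 = -30 deg
  cos(-30 deg) = 0.8660, sin(-30 deg) = -0.5000
  joint[1] = (0.0000, 0.0000) + 1.1 * (0.8660, -0.5000) = (0.0000 + 0.9526, 0.0000 + -0.5500) = (0.9526, -0.5500)
link 1: phi[1] = -30 + 135 = 105 deg
  cos(105 deg) = -0.2588, sin(105 deg) = 0.9659
  joint[2] = (0.9526, -0.5500) + 5.6 * (-0.2588, 0.9659) = (0.9526 + -1.4494, -0.5500 + 5.4092) = (-0.4968, 4.8592)
link 2: phi[2] = -30 + 135 + 20 = 125 deg
  cos(125 deg) = -0.5736, sin(125 deg) = 0.8192
  joint[3] = (-0.4968, 4.8592) + 5.9 * (-0.5736, 0.8192) = (-0.4968 + -3.3841, 4.8592 + 4.8330) = (-3.8809, 9.6922)
link 3: phi[3] = -30 + 135 + 20 + 90 = 215 deg
  cos(215 deg) = -0.8192, sin(215 deg) = -0.5736
  joint[4] = (-3.8809, 9.6922) + 3.2 * (-0.8192, -0.5736) = (-3.8809 + -2.6213, 9.6922 + -1.8354) = (-6.5021, 7.8567)
End effector: (-6.5021, 7.8567)

Answer: -6.5021 7.8567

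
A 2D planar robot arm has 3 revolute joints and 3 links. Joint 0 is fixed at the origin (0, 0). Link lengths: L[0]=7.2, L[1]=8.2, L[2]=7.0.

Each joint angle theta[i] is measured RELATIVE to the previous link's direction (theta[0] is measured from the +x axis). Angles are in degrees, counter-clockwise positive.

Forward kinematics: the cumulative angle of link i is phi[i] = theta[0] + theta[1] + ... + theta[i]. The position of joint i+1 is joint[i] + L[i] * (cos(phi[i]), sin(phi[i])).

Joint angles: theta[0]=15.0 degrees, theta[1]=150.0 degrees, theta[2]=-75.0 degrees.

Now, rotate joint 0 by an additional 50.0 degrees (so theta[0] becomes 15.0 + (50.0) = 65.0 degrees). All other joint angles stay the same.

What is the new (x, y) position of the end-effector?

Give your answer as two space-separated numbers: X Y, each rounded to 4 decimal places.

Answer: -9.0365 6.3216

Derivation:
joint[0] = (0.0000, 0.0000)  (base)
link 0: phi[0] = 65 = 65 deg
  cos(65 deg) = 0.4226, sin(65 deg) = 0.9063
  joint[1] = (0.0000, 0.0000) + 7.2 * (0.4226, 0.9063) = (0.0000 + 3.0429, 0.0000 + 6.5254) = (3.0429, 6.5254)
link 1: phi[1] = 65 + 150 = 215 deg
  cos(215 deg) = -0.8192, sin(215 deg) = -0.5736
  joint[2] = (3.0429, 6.5254) + 8.2 * (-0.8192, -0.5736) = (3.0429 + -6.7170, 6.5254 + -4.7033) = (-3.6742, 1.8221)
link 2: phi[2] = 65 + 150 + -75 = 140 deg
  cos(140 deg) = -0.7660, sin(140 deg) = 0.6428
  joint[3] = (-3.6742, 1.8221) + 7 * (-0.7660, 0.6428) = (-3.6742 + -5.3623, 1.8221 + 4.4995) = (-9.0365, 6.3216)
End effector: (-9.0365, 6.3216)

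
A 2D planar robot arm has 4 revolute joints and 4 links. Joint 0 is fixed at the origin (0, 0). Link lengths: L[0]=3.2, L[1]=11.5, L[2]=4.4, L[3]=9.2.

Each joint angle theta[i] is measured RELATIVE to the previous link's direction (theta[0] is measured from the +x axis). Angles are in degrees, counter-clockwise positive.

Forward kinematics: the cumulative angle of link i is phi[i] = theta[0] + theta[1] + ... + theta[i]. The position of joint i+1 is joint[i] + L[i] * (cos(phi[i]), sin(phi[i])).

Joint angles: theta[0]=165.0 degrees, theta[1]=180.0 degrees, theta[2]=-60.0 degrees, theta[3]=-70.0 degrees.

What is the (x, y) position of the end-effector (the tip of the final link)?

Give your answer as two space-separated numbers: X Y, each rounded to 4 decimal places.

joint[0] = (0.0000, 0.0000)  (base)
link 0: phi[0] = 165 = 165 deg
  cos(165 deg) = -0.9659, sin(165 deg) = 0.2588
  joint[1] = (0.0000, 0.0000) + 3.2 * (-0.9659, 0.2588) = (0.0000 + -3.0910, 0.0000 + 0.8282) = (-3.0910, 0.8282)
link 1: phi[1] = 165 + 180 = 345 deg
  cos(345 deg) = 0.9659, sin(345 deg) = -0.2588
  joint[2] = (-3.0910, 0.8282) + 11.5 * (0.9659, -0.2588) = (-3.0910 + 11.1081, 0.8282 + -2.9764) = (8.0172, -2.1482)
link 2: phi[2] = 165 + 180 + -60 = 285 deg
  cos(285 deg) = 0.2588, sin(285 deg) = -0.9659
  joint[3] = (8.0172, -2.1482) + 4.4 * (0.2588, -0.9659) = (8.0172 + 1.1388, -2.1482 + -4.2501) = (9.1560, -6.3983)
link 3: phi[3] = 165 + 180 + -60 + -70 = 215 deg
  cos(215 deg) = -0.8192, sin(215 deg) = -0.5736
  joint[4] = (9.1560, -6.3983) + 9.2 * (-0.8192, -0.5736) = (9.1560 + -7.5362, -6.3983 + -5.2769) = (1.6198, -11.6752)
End effector: (1.6198, -11.6752)

Answer: 1.6198 -11.6752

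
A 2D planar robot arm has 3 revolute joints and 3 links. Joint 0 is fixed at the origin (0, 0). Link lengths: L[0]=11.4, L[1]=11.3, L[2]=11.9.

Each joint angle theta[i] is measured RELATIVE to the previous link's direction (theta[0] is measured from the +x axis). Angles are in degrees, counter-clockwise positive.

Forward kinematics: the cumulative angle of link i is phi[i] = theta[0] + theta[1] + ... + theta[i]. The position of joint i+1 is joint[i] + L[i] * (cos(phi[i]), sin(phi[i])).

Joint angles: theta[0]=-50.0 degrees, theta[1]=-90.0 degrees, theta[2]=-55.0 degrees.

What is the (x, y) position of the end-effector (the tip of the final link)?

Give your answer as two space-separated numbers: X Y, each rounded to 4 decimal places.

joint[0] = (0.0000, 0.0000)  (base)
link 0: phi[0] = -50 = -50 deg
  cos(-50 deg) = 0.6428, sin(-50 deg) = -0.7660
  joint[1] = (0.0000, 0.0000) + 11.4 * (0.6428, -0.7660) = (0.0000 + 7.3278, 0.0000 + -8.7329) = (7.3278, -8.7329)
link 1: phi[1] = -50 + -90 = -140 deg
  cos(-140 deg) = -0.7660, sin(-140 deg) = -0.6428
  joint[2] = (7.3278, -8.7329) + 11.3 * (-0.7660, -0.6428) = (7.3278 + -8.6563, -8.7329 + -7.2635) = (-1.3285, -15.9964)
link 2: phi[2] = -50 + -90 + -55 = -195 deg
  cos(-195 deg) = -0.9659, sin(-195 deg) = 0.2588
  joint[3] = (-1.3285, -15.9964) + 11.9 * (-0.9659, 0.2588) = (-1.3285 + -11.4945, -15.9964 + 3.0799) = (-12.8230, -12.9165)
End effector: (-12.8230, -12.9165)

Answer: -12.8230 -12.9165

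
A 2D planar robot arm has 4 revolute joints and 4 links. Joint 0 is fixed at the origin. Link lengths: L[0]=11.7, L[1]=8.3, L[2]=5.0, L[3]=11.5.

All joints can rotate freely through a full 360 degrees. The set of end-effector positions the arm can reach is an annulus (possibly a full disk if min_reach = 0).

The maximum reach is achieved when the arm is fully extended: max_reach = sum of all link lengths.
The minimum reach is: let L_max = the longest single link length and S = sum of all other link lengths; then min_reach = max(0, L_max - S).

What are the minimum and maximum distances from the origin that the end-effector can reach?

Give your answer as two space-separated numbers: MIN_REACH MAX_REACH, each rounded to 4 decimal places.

Answer: 0.0000 36.5000

Derivation:
Link lengths: [11.7, 8.3, 5.0, 11.5]
max_reach = 11.7 + 8.3 + 5 + 11.5 = 36.5
L_max = max([11.7, 8.3, 5.0, 11.5]) = 11.7
S (sum of others) = 36.5 - 11.7 = 24.8
min_reach = max(0, 11.7 - 24.8) = max(0, -13.1) = 0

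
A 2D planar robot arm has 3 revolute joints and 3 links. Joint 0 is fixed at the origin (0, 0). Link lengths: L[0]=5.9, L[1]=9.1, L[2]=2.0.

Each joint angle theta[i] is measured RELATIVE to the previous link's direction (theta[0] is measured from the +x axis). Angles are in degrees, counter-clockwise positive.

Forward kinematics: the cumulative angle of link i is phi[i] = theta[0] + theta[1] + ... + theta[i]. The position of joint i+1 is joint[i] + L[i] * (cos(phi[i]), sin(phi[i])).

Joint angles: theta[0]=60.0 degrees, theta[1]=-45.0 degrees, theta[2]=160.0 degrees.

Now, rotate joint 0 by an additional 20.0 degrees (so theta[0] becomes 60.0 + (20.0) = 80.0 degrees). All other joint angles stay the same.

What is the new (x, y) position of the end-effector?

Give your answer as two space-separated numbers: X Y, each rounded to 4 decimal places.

Answer: 6.5470 10.5123

Derivation:
joint[0] = (0.0000, 0.0000)  (base)
link 0: phi[0] = 80 = 80 deg
  cos(80 deg) = 0.1736, sin(80 deg) = 0.9848
  joint[1] = (0.0000, 0.0000) + 5.9 * (0.1736, 0.9848) = (0.0000 + 1.0245, 0.0000 + 5.8104) = (1.0245, 5.8104)
link 1: phi[1] = 80 + -45 = 35 deg
  cos(35 deg) = 0.8192, sin(35 deg) = 0.5736
  joint[2] = (1.0245, 5.8104) + 9.1 * (0.8192, 0.5736) = (1.0245 + 7.4543, 5.8104 + 5.2195) = (8.4788, 11.0299)
link 2: phi[2] = 80 + -45 + 160 = 195 deg
  cos(195 deg) = -0.9659, sin(195 deg) = -0.2588
  joint[3] = (8.4788, 11.0299) + 2 * (-0.9659, -0.2588) = (8.4788 + -1.9319, 11.0299 + -0.5176) = (6.5470, 10.5123)
End effector: (6.5470, 10.5123)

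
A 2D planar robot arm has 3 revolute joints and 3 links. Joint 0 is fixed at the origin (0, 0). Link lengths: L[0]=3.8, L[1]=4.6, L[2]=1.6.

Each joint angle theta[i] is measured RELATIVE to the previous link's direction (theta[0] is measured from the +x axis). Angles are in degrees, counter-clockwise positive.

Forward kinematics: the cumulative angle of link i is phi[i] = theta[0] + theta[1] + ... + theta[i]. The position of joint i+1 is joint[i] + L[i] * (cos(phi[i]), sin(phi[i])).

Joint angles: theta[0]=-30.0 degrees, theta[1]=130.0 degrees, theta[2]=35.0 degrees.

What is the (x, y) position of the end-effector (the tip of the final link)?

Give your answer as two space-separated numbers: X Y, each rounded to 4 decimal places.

joint[0] = (0.0000, 0.0000)  (base)
link 0: phi[0] = -30 = -30 deg
  cos(-30 deg) = 0.8660, sin(-30 deg) = -0.5000
  joint[1] = (0.0000, 0.0000) + 3.8 * (0.8660, -0.5000) = (0.0000 + 3.2909, 0.0000 + -1.9000) = (3.2909, -1.9000)
link 1: phi[1] = -30 + 130 = 100 deg
  cos(100 deg) = -0.1736, sin(100 deg) = 0.9848
  joint[2] = (3.2909, -1.9000) + 4.6 * (-0.1736, 0.9848) = (3.2909 + -0.7988, -1.9000 + 4.5301) = (2.4921, 2.6301)
link 2: phi[2] = -30 + 130 + 35 = 135 deg
  cos(135 deg) = -0.7071, sin(135 deg) = 0.7071
  joint[3] = (2.4921, 2.6301) + 1.6 * (-0.7071, 0.7071) = (2.4921 + -1.1314, 2.6301 + 1.1314) = (1.3607, 3.7615)
End effector: (1.3607, 3.7615)

Answer: 1.3607 3.7615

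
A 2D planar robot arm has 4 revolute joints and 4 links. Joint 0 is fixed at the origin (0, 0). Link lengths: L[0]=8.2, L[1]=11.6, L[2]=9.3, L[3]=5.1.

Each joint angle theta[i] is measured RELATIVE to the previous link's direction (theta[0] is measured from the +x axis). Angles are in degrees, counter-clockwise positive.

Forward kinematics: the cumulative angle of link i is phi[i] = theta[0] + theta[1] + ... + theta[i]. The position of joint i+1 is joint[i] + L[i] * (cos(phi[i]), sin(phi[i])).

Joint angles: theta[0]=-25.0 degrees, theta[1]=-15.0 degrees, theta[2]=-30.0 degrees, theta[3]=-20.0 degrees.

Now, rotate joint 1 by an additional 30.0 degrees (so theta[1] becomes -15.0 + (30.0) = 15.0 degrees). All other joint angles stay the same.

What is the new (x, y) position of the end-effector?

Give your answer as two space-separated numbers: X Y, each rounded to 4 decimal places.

Answer: 28.5297 -15.8744

Derivation:
joint[0] = (0.0000, 0.0000)  (base)
link 0: phi[0] = -25 = -25 deg
  cos(-25 deg) = 0.9063, sin(-25 deg) = -0.4226
  joint[1] = (0.0000, 0.0000) + 8.2 * (0.9063, -0.4226) = (0.0000 + 7.4317, 0.0000 + -3.4655) = (7.4317, -3.4655)
link 1: phi[1] = -25 + 15 = -10 deg
  cos(-10 deg) = 0.9848, sin(-10 deg) = -0.1736
  joint[2] = (7.4317, -3.4655) + 11.6 * (0.9848, -0.1736) = (7.4317 + 11.4238, -3.4655 + -2.0143) = (18.8555, -5.4798)
link 2: phi[2] = -25 + 15 + -30 = -40 deg
  cos(-40 deg) = 0.7660, sin(-40 deg) = -0.6428
  joint[3] = (18.8555, -5.4798) + 9.3 * (0.7660, -0.6428) = (18.8555 + 7.1242, -5.4798 + -5.9779) = (25.9797, -11.4577)
link 3: phi[3] = -25 + 15 + -30 + -20 = -60 deg
  cos(-60 deg) = 0.5000, sin(-60 deg) = -0.8660
  joint[4] = (25.9797, -11.4577) + 5.1 * (0.5000, -0.8660) = (25.9797 + 2.5500, -11.4577 + -4.4167) = (28.5297, -15.8744)
End effector: (28.5297, -15.8744)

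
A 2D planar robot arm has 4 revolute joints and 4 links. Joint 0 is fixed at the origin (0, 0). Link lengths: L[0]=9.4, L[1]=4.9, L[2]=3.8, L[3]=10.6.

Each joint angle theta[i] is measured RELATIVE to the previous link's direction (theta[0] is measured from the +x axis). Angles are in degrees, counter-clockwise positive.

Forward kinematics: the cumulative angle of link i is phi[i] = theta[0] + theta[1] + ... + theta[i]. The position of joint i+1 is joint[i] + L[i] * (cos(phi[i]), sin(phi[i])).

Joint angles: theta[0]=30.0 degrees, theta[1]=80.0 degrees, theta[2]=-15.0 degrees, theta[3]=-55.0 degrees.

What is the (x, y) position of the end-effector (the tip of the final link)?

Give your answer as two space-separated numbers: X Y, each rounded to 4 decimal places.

Answer: 14.2536 19.9036

Derivation:
joint[0] = (0.0000, 0.0000)  (base)
link 0: phi[0] = 30 = 30 deg
  cos(30 deg) = 0.8660, sin(30 deg) = 0.5000
  joint[1] = (0.0000, 0.0000) + 9.4 * (0.8660, 0.5000) = (0.0000 + 8.1406, 0.0000 + 4.7000) = (8.1406, 4.7000)
link 1: phi[1] = 30 + 80 = 110 deg
  cos(110 deg) = -0.3420, sin(110 deg) = 0.9397
  joint[2] = (8.1406, 4.7000) + 4.9 * (-0.3420, 0.9397) = (8.1406 + -1.6759, 4.7000 + 4.6045) = (6.4647, 9.3045)
link 2: phi[2] = 30 + 80 + -15 = 95 deg
  cos(95 deg) = -0.0872, sin(95 deg) = 0.9962
  joint[3] = (6.4647, 9.3045) + 3.8 * (-0.0872, 0.9962) = (6.4647 + -0.3312, 9.3045 + 3.7855) = (6.1335, 13.0900)
link 3: phi[3] = 30 + 80 + -15 + -55 = 40 deg
  cos(40 deg) = 0.7660, sin(40 deg) = 0.6428
  joint[4] = (6.1335, 13.0900) + 10.6 * (0.7660, 0.6428) = (6.1335 + 8.1201, 13.0900 + 6.8135) = (14.2536, 19.9036)
End effector: (14.2536, 19.9036)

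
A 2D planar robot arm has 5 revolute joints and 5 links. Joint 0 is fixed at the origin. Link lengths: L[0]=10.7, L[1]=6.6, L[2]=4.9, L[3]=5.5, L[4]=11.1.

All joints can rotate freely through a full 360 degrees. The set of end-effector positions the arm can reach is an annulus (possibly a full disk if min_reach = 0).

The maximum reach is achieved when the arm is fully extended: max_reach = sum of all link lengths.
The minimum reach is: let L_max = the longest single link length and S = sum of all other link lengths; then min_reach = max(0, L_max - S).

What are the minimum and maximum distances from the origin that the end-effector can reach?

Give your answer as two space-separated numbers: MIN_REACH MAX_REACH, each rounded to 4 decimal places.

Answer: 0.0000 38.8000

Derivation:
Link lengths: [10.7, 6.6, 4.9, 5.5, 11.1]
max_reach = 10.7 + 6.6 + 4.9 + 5.5 + 11.1 = 38.8
L_max = max([10.7, 6.6, 4.9, 5.5, 11.1]) = 11.1
S (sum of others) = 38.8 - 11.1 = 27.7
min_reach = max(0, 11.1 - 27.7) = max(0, -16.6) = 0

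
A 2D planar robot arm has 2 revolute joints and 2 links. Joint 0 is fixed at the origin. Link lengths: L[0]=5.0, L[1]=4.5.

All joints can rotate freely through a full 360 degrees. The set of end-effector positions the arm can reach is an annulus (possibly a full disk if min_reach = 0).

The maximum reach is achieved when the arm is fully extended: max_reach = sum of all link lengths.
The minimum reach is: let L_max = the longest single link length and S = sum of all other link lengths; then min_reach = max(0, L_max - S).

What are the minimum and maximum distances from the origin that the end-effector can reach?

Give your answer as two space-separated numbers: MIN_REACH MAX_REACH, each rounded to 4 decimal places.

Link lengths: [5.0, 4.5]
max_reach = 5 + 4.5 = 9.5
L_max = max([5.0, 4.5]) = 5
S (sum of others) = 9.5 - 5 = 4.5
min_reach = max(0, 5 - 4.5) = max(0, 0.5) = 0.5

Answer: 0.5000 9.5000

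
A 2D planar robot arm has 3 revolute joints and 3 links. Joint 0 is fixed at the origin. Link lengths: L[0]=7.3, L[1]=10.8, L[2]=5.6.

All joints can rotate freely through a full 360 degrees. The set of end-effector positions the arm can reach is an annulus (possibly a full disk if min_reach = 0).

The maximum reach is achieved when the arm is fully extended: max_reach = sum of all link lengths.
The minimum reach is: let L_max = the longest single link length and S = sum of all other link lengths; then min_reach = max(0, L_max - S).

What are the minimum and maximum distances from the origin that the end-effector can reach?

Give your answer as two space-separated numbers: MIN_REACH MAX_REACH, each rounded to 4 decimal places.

Answer: 0.0000 23.7000

Derivation:
Link lengths: [7.3, 10.8, 5.6]
max_reach = 7.3 + 10.8 + 5.6 = 23.7
L_max = max([7.3, 10.8, 5.6]) = 10.8
S (sum of others) = 23.7 - 10.8 = 12.9
min_reach = max(0, 10.8 - 12.9) = max(0, -2.1) = 0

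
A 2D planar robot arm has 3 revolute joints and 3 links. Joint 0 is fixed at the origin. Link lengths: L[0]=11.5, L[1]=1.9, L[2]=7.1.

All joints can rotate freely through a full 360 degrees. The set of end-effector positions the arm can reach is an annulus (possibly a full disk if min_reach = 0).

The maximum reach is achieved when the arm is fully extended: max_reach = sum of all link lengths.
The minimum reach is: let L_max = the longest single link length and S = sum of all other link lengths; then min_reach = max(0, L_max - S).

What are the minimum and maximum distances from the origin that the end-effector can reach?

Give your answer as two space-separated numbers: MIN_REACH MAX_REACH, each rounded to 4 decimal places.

Answer: 2.5000 20.5000

Derivation:
Link lengths: [11.5, 1.9, 7.1]
max_reach = 11.5 + 1.9 + 7.1 = 20.5
L_max = max([11.5, 1.9, 7.1]) = 11.5
S (sum of others) = 20.5 - 11.5 = 9
min_reach = max(0, 11.5 - 9) = max(0, 2.5) = 2.5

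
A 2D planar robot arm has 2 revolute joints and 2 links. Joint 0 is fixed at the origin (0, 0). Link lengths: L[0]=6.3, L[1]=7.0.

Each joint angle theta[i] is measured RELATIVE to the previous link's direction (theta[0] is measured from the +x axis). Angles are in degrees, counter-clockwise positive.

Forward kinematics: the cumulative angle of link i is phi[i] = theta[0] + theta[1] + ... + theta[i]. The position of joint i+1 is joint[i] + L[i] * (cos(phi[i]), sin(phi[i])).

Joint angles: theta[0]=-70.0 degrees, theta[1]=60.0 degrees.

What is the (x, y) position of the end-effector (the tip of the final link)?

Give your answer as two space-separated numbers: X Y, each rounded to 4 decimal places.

Answer: 9.0484 -7.1356

Derivation:
joint[0] = (0.0000, 0.0000)  (base)
link 0: phi[0] = -70 = -70 deg
  cos(-70 deg) = 0.3420, sin(-70 deg) = -0.9397
  joint[1] = (0.0000, 0.0000) + 6.3 * (0.3420, -0.9397) = (0.0000 + 2.1547, 0.0000 + -5.9201) = (2.1547, -5.9201)
link 1: phi[1] = -70 + 60 = -10 deg
  cos(-10 deg) = 0.9848, sin(-10 deg) = -0.1736
  joint[2] = (2.1547, -5.9201) + 7 * (0.9848, -0.1736) = (2.1547 + 6.8937, -5.9201 + -1.2155) = (9.0484, -7.1356)
End effector: (9.0484, -7.1356)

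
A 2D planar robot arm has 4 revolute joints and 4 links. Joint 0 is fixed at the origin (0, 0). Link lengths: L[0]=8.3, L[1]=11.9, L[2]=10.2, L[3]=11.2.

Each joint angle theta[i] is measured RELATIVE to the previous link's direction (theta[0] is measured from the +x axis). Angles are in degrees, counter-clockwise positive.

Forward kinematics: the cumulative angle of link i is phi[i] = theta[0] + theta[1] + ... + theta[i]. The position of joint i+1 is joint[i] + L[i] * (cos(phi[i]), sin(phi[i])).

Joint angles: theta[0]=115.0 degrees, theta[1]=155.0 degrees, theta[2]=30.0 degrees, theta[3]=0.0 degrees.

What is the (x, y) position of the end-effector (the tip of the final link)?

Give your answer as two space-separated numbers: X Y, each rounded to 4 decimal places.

joint[0] = (0.0000, 0.0000)  (base)
link 0: phi[0] = 115 = 115 deg
  cos(115 deg) = -0.4226, sin(115 deg) = 0.9063
  joint[1] = (0.0000, 0.0000) + 8.3 * (-0.4226, 0.9063) = (0.0000 + -3.5077, 0.0000 + 7.5224) = (-3.5077, 7.5224)
link 1: phi[1] = 115 + 155 = 270 deg
  cos(270 deg) = -0.0000, sin(270 deg) = -1.0000
  joint[2] = (-3.5077, 7.5224) + 11.9 * (-0.0000, -1.0000) = (-3.5077 + -0.0000, 7.5224 + -11.9000) = (-3.5077, -4.3776)
link 2: phi[2] = 115 + 155 + 30 = 300 deg
  cos(300 deg) = 0.5000, sin(300 deg) = -0.8660
  joint[3] = (-3.5077, -4.3776) + 10.2 * (0.5000, -0.8660) = (-3.5077 + 5.1000, -4.3776 + -8.8335) = (1.5923, -13.2111)
link 3: phi[3] = 115 + 155 + 30 + 0 = 300 deg
  cos(300 deg) = 0.5000, sin(300 deg) = -0.8660
  joint[4] = (1.5923, -13.2111) + 11.2 * (0.5000, -0.8660) = (1.5923 + 5.6000, -13.2111 + -9.6995) = (7.1923, -22.9106)
End effector: (7.1923, -22.9106)

Answer: 7.1923 -22.9106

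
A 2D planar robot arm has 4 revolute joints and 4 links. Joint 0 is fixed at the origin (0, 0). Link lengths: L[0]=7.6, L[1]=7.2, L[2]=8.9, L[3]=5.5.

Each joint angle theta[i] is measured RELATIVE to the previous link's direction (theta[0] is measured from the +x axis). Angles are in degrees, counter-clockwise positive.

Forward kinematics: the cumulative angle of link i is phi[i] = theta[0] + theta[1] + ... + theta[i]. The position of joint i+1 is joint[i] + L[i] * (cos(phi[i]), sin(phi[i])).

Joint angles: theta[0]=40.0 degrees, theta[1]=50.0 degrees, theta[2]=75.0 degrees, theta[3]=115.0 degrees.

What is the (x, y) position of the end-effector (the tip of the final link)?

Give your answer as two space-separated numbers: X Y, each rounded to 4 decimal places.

joint[0] = (0.0000, 0.0000)  (base)
link 0: phi[0] = 40 = 40 deg
  cos(40 deg) = 0.7660, sin(40 deg) = 0.6428
  joint[1] = (0.0000, 0.0000) + 7.6 * (0.7660, 0.6428) = (0.0000 + 5.8219, 0.0000 + 4.8852) = (5.8219, 4.8852)
link 1: phi[1] = 40 + 50 = 90 deg
  cos(90 deg) = 0.0000, sin(90 deg) = 1.0000
  joint[2] = (5.8219, 4.8852) + 7.2 * (0.0000, 1.0000) = (5.8219 + 0.0000, 4.8852 + 7.2000) = (5.8219, 12.0852)
link 2: phi[2] = 40 + 50 + 75 = 165 deg
  cos(165 deg) = -0.9659, sin(165 deg) = 0.2588
  joint[3] = (5.8219, 12.0852) + 8.9 * (-0.9659, 0.2588) = (5.8219 + -8.5967, 12.0852 + 2.3035) = (-2.7748, 14.3887)
link 3: phi[3] = 40 + 50 + 75 + 115 = 280 deg
  cos(280 deg) = 0.1736, sin(280 deg) = -0.9848
  joint[4] = (-2.7748, 14.3887) + 5.5 * (0.1736, -0.9848) = (-2.7748 + 0.9551, 14.3887 + -5.4164) = (-1.8197, 8.9722)
End effector: (-1.8197, 8.9722)

Answer: -1.8197 8.9722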